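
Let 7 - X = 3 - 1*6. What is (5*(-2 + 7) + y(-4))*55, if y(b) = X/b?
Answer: 2475/2 ≈ 1237.5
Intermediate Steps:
X = 10 (X = 7 - (3 - 1*6) = 7 - (3 - 6) = 7 - 1*(-3) = 7 + 3 = 10)
y(b) = 10/b
(5*(-2 + 7) + y(-4))*55 = (5*(-2 + 7) + 10/(-4))*55 = (5*5 + 10*(-¼))*55 = (25 - 5/2)*55 = (45/2)*55 = 2475/2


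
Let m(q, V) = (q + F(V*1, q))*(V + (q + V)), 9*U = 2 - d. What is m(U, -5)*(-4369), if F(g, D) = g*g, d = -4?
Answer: 9419564/9 ≈ 1.0466e+6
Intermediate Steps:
F(g, D) = g²
U = ⅔ (U = (2 - 1*(-4))/9 = (2 + 4)/9 = (⅑)*6 = ⅔ ≈ 0.66667)
m(q, V) = (q + V²)*(q + 2*V) (m(q, V) = (q + (V*1)²)*(V + (q + V)) = (q + V²)*(V + (V + q)) = (q + V²)*(q + 2*V))
m(U, -5)*(-4369) = ((⅔)² + 2*(-5)³ + (⅔)*(-5)² + 2*(-5)*(⅔))*(-4369) = (4/9 + 2*(-125) + (⅔)*25 - 20/3)*(-4369) = (4/9 - 250 + 50/3 - 20/3)*(-4369) = -2156/9*(-4369) = 9419564/9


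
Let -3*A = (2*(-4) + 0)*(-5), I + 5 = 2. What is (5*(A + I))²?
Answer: 60025/9 ≈ 6669.4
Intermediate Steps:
I = -3 (I = -5 + 2 = -3)
A = -40/3 (A = -(2*(-4) + 0)*(-5)/3 = -(-8 + 0)*(-5)/3 = -(-8)*(-5)/3 = -⅓*40 = -40/3 ≈ -13.333)
(5*(A + I))² = (5*(-40/3 - 3))² = (5*(-49/3))² = (-245/3)² = 60025/9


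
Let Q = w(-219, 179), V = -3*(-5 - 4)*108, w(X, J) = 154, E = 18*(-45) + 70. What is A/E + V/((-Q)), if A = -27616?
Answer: 261878/14245 ≈ 18.384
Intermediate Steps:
E = -740 (E = -810 + 70 = -740)
V = 2916 (V = -3*(-9)*108 = 27*108 = 2916)
Q = 154
A/E + V/((-Q)) = -27616/(-740) + 2916/((-1*154)) = -27616*(-1/740) + 2916/(-154) = 6904/185 + 2916*(-1/154) = 6904/185 - 1458/77 = 261878/14245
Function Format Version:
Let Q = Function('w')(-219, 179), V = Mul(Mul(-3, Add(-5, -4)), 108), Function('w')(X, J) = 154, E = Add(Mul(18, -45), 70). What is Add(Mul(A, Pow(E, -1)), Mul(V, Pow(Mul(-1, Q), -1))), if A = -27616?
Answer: Rational(261878, 14245) ≈ 18.384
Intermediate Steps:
E = -740 (E = Add(-810, 70) = -740)
V = 2916 (V = Mul(Mul(-3, -9), 108) = Mul(27, 108) = 2916)
Q = 154
Add(Mul(A, Pow(E, -1)), Mul(V, Pow(Mul(-1, Q), -1))) = Add(Mul(-27616, Pow(-740, -1)), Mul(2916, Pow(Mul(-1, 154), -1))) = Add(Mul(-27616, Rational(-1, 740)), Mul(2916, Pow(-154, -1))) = Add(Rational(6904, 185), Mul(2916, Rational(-1, 154))) = Add(Rational(6904, 185), Rational(-1458, 77)) = Rational(261878, 14245)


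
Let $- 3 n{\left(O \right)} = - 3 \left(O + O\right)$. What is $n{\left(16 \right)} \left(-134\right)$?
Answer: $-4288$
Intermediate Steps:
$n{\left(O \right)} = 2 O$ ($n{\left(O \right)} = - \frac{\left(-3\right) \left(O + O\right)}{3} = - \frac{\left(-3\right) 2 O}{3} = - \frac{\left(-6\right) O}{3} = 2 O$)
$n{\left(16 \right)} \left(-134\right) = 2 \cdot 16 \left(-134\right) = 32 \left(-134\right) = -4288$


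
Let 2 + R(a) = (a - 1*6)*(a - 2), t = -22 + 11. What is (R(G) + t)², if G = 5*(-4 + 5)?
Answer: 256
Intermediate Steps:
G = 5 (G = 5*1 = 5)
t = -11
R(a) = -2 + (-6 + a)*(-2 + a) (R(a) = -2 + (a - 1*6)*(a - 2) = -2 + (a - 6)*(-2 + a) = -2 + (-6 + a)*(-2 + a))
(R(G) + t)² = ((10 + 5² - 8*5) - 11)² = ((10 + 25 - 40) - 11)² = (-5 - 11)² = (-16)² = 256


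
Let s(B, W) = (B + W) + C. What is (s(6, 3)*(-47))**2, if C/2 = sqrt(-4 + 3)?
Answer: 170093 + 79524*I ≈ 1.7009e+5 + 79524.0*I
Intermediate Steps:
C = 2*I (C = 2*sqrt(-4 + 3) = 2*sqrt(-1) = 2*I ≈ 2.0*I)
s(B, W) = B + W + 2*I (s(B, W) = (B + W) + 2*I = B + W + 2*I)
(s(6, 3)*(-47))**2 = ((6 + 3 + 2*I)*(-47))**2 = ((9 + 2*I)*(-47))**2 = (-423 - 94*I)**2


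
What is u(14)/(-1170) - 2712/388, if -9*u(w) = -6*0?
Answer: -678/97 ≈ -6.9897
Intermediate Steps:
u(w) = 0 (u(w) = -(-2)*0/3 = -⅑*0 = 0)
u(14)/(-1170) - 2712/388 = 0/(-1170) - 2712/388 = 0*(-1/1170) - 2712*1/388 = 0 - 678/97 = -678/97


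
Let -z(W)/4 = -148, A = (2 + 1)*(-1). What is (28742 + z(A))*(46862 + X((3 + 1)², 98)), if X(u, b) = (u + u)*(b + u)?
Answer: 1481660340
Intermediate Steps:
A = -3 (A = 3*(-1) = -3)
z(W) = 592 (z(W) = -4*(-148) = 592)
X(u, b) = 2*u*(b + u) (X(u, b) = (2*u)*(b + u) = 2*u*(b + u))
(28742 + z(A))*(46862 + X((3 + 1)², 98)) = (28742 + 592)*(46862 + 2*(3 + 1)²*(98 + (3 + 1)²)) = 29334*(46862 + 2*4²*(98 + 4²)) = 29334*(46862 + 2*16*(98 + 16)) = 29334*(46862 + 2*16*114) = 29334*(46862 + 3648) = 29334*50510 = 1481660340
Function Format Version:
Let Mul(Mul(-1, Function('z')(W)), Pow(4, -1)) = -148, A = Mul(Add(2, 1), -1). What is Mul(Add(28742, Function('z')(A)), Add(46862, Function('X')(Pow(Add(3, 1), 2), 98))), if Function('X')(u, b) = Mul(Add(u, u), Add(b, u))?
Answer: 1481660340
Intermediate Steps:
A = -3 (A = Mul(3, -1) = -3)
Function('z')(W) = 592 (Function('z')(W) = Mul(-4, -148) = 592)
Function('X')(u, b) = Mul(2, u, Add(b, u)) (Function('X')(u, b) = Mul(Mul(2, u), Add(b, u)) = Mul(2, u, Add(b, u)))
Mul(Add(28742, Function('z')(A)), Add(46862, Function('X')(Pow(Add(3, 1), 2), 98))) = Mul(Add(28742, 592), Add(46862, Mul(2, Pow(Add(3, 1), 2), Add(98, Pow(Add(3, 1), 2))))) = Mul(29334, Add(46862, Mul(2, Pow(4, 2), Add(98, Pow(4, 2))))) = Mul(29334, Add(46862, Mul(2, 16, Add(98, 16)))) = Mul(29334, Add(46862, Mul(2, 16, 114))) = Mul(29334, Add(46862, 3648)) = Mul(29334, 50510) = 1481660340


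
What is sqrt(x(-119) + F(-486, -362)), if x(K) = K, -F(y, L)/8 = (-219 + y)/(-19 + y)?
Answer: I*sqrt(1327847)/101 ≈ 11.409*I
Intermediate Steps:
F(y, L) = -8*(-219 + y)/(-19 + y)
sqrt(x(-119) + F(-486, -362)) = sqrt(-119 + 8*(219 - 1*(-486))/(-19 - 486)) = sqrt(-119 + 8*(219 + 486)/(-505)) = sqrt(-119 + 8*(-1/505)*705) = sqrt(-119 - 1128/101) = sqrt(-13147/101) = I*sqrt(1327847)/101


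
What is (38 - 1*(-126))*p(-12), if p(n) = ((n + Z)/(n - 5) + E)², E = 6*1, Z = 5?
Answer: 1948484/289 ≈ 6742.2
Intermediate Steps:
E = 6
p(n) = (6 + (5 + n)/(-5 + n))² (p(n) = ((n + 5)/(n - 5) + 6)² = ((5 + n)/(-5 + n) + 6)² = (6 + (5 + n)/(-5 + n))²)
(38 - 1*(-126))*p(-12) = (38 - 1*(-126))*((-25 + 7*(-12))²/(-5 - 12)²) = (38 + 126)*((-25 - 84)²/(-17)²) = 164*((-109)²*(1/289)) = 164*(11881*(1/289)) = 164*(11881/289) = 1948484/289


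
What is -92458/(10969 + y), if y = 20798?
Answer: -92458/31767 ≈ -2.9105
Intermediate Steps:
-92458/(10969 + y) = -92458/(10969 + 20798) = -92458/31767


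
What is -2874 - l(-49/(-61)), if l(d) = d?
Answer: -175363/61 ≈ -2874.8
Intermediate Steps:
-2874 - l(-49/(-61)) = -2874 - (-49)/(-61) = -2874 - (-49)*(-1)/61 = -2874 - 1*49/61 = -2874 - 49/61 = -175363/61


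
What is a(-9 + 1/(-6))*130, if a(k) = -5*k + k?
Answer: 14300/3 ≈ 4766.7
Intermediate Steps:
a(k) = -4*k
a(-9 + 1/(-6))*130 = -4*(-9 + 1/(-6))*130 = -4*(-9 - ⅙)*130 = -4*(-55/6)*130 = (110/3)*130 = 14300/3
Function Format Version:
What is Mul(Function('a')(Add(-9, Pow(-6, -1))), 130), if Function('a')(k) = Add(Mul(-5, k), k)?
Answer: Rational(14300, 3) ≈ 4766.7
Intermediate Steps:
Function('a')(k) = Mul(-4, k)
Mul(Function('a')(Add(-9, Pow(-6, -1))), 130) = Mul(Mul(-4, Add(-9, Pow(-6, -1))), 130) = Mul(Mul(-4, Add(-9, Rational(-1, 6))), 130) = Mul(Mul(-4, Rational(-55, 6)), 130) = Mul(Rational(110, 3), 130) = Rational(14300, 3)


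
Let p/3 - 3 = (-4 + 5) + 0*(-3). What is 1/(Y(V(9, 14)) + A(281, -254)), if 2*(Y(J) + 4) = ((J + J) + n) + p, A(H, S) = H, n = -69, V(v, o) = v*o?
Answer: 2/749 ≈ 0.0026702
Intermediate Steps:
V(v, o) = o*v
p = 12 (p = 9 + 3*((-4 + 5) + 0*(-3)) = 9 + 3*(1 + 0) = 9 + 3*1 = 9 + 3 = 12)
Y(J) = -65/2 + J (Y(J) = -4 + (((J + J) - 69) + 12)/2 = -4 + ((2*J - 69) + 12)/2 = -4 + ((-69 + 2*J) + 12)/2 = -4 + (-57 + 2*J)/2 = -4 + (-57/2 + J) = -65/2 + J)
1/(Y(V(9, 14)) + A(281, -254)) = 1/((-65/2 + 14*9) + 281) = 1/((-65/2 + 126) + 281) = 1/(187/2 + 281) = 1/(749/2) = 2/749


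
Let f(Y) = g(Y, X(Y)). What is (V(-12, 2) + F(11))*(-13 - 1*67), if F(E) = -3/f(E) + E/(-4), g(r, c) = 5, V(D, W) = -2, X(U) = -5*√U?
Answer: 428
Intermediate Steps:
f(Y) = 5
F(E) = -⅗ - E/4 (F(E) = -3/5 + E/(-4) = -3*⅕ + E*(-¼) = -⅗ - E/4)
(V(-12, 2) + F(11))*(-13 - 1*67) = (-2 + (-⅗ - ¼*11))*(-13 - 1*67) = (-2 + (-⅗ - 11/4))*(-13 - 67) = (-2 - 67/20)*(-80) = -107/20*(-80) = 428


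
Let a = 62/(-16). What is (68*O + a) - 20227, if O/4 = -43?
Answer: -255415/8 ≈ -31927.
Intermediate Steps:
a = -31/8 (a = 62*(-1/16) = -31/8 ≈ -3.8750)
O = -172 (O = 4*(-43) = -172)
(68*O + a) - 20227 = (68*(-172) - 31/8) - 20227 = (-11696 - 31/8) - 20227 = -93599/8 - 20227 = -255415/8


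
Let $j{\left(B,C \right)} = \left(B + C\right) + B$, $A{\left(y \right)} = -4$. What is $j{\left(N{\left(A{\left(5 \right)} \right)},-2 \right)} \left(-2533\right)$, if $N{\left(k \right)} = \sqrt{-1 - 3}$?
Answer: $5066 - 10132 i \approx 5066.0 - 10132.0 i$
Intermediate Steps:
$N{\left(k \right)} = 2 i$ ($N{\left(k \right)} = \sqrt{-4} = 2 i$)
$j{\left(B,C \right)} = C + 2 B$
$j{\left(N{\left(A{\left(5 \right)} \right)},-2 \right)} \left(-2533\right) = \left(-2 + 2 \cdot 2 i\right) \left(-2533\right) = \left(-2 + 4 i\right) \left(-2533\right) = 5066 - 10132 i$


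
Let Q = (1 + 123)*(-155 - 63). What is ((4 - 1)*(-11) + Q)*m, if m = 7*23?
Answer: -4357465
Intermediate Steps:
m = 161
Q = -27032 (Q = 124*(-218) = -27032)
((4 - 1)*(-11) + Q)*m = ((4 - 1)*(-11) - 27032)*161 = (3*(-11) - 27032)*161 = (-33 - 27032)*161 = -27065*161 = -4357465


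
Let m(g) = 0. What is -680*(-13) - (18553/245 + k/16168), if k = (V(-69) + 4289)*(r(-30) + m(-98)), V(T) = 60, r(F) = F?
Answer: 17374327323/1980580 ≈ 8772.3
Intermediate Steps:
k = -130470 (k = (60 + 4289)*(-30 + 0) = 4349*(-30) = -130470)
-680*(-13) - (18553/245 + k/16168) = -680*(-13) - (18553/245 - 130470/16168) = 8840 - (18553*(1/245) - 130470*1/16168) = 8840 - (18553/245 - 65235/8084) = 8840 - 1*133999877/1980580 = 8840 - 133999877/1980580 = 17374327323/1980580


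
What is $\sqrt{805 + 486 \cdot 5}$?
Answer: $\sqrt{3235} \approx 56.877$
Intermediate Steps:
$\sqrt{805 + 486 \cdot 5} = \sqrt{805 + 2430} = \sqrt{3235}$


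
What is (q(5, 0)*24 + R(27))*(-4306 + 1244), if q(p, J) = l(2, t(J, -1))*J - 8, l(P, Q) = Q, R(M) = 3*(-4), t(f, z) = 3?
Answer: 624648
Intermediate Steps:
R(M) = -12
q(p, J) = -8 + 3*J (q(p, J) = 3*J - 8 = -8 + 3*J)
(q(5, 0)*24 + R(27))*(-4306 + 1244) = ((-8 + 3*0)*24 - 12)*(-4306 + 1244) = ((-8 + 0)*24 - 12)*(-3062) = (-8*24 - 12)*(-3062) = (-192 - 12)*(-3062) = -204*(-3062) = 624648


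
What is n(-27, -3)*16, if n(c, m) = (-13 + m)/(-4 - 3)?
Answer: 256/7 ≈ 36.571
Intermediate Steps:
n(c, m) = 13/7 - m/7 (n(c, m) = (-13 + m)/(-7) = (-13 + m)*(-⅐) = 13/7 - m/7)
n(-27, -3)*16 = (13/7 - ⅐*(-3))*16 = (13/7 + 3/7)*16 = (16/7)*16 = 256/7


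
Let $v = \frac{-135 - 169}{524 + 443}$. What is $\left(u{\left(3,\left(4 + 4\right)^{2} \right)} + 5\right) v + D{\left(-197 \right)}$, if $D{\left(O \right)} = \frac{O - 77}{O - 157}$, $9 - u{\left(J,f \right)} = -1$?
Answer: $- \frac{674641}{171159} \approx -3.9416$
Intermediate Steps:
$v = - \frac{304}{967} \approx -0.31437$
$u{\left(J,f \right)} = 10$ ($u{\left(J,f \right)} = 9 - -1 = 9 + 1 = 10$)
$D{\left(O \right)} = \frac{-77 + O}{-157 + O}$
$\left(u{\left(3,\left(4 + 4\right)^{2} \right)} + 5\right) v + D{\left(-197 \right)} = \left(10 + 5\right) \left(- \frac{304}{967}\right) + \frac{-77 - 197}{-157 - 197} = 15 \left(- \frac{304}{967}\right) + \frac{1}{-354} \left(-274\right) = - \frac{4560}{967} - - \frac{137}{177} = - \frac{4560}{967} + \frac{137}{177} = - \frac{674641}{171159}$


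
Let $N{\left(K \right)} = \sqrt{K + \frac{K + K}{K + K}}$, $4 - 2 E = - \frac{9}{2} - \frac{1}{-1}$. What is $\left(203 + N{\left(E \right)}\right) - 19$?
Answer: $184 + \frac{\sqrt{19}}{2} \approx 186.18$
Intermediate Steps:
$E = \frac{15}{4}$ ($E = 2 - \frac{- \frac{9}{2} - \frac{1}{-1}}{2} = 2 - \frac{\left(-9\right) \frac{1}{2} - -1}{2} = 2 - \frac{- \frac{9}{2} + 1}{2} = 2 - - \frac{7}{4} = 2 + \frac{7}{4} = \frac{15}{4} \approx 3.75$)
$N{\left(K \right)} = \sqrt{1 + K}$ ($N{\left(K \right)} = \sqrt{K + \frac{2 K}{2 K}} = \sqrt{K + 2 K \frac{1}{2 K}} = \sqrt{K + 1} = \sqrt{1 + K}$)
$\left(203 + N{\left(E \right)}\right) - 19 = \left(203 + \sqrt{1 + \frac{15}{4}}\right) - 19 = \left(203 + \sqrt{\frac{19}{4}}\right) - 19 = \left(203 + \frac{\sqrt{19}}{2}\right) - 19 = 184 + \frac{\sqrt{19}}{2}$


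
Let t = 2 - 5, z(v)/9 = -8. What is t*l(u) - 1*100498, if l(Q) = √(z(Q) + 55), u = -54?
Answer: -100498 - 3*I*√17 ≈ -1.005e+5 - 12.369*I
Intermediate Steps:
z(v) = -72 (z(v) = 9*(-8) = -72)
t = -3
l(Q) = I*√17 (l(Q) = √(-72 + 55) = √(-17) = I*√17)
t*l(u) - 1*100498 = -3*I*√17 - 1*100498 = -3*I*√17 - 100498 = -100498 - 3*I*√17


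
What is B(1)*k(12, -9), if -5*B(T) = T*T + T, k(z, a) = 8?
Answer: -16/5 ≈ -3.2000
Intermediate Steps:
B(T) = -T/5 - T²/5 (B(T) = -(T*T + T)/5 = -(T² + T)/5 = -(T + T²)/5 = -T/5 - T²/5)
B(1)*k(12, -9) = -⅕*1*(1 + 1)*8 = -⅕*1*2*8 = -⅖*8 = -16/5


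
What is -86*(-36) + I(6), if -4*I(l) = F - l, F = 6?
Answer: 3096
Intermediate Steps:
I(l) = -3/2 + l/4 (I(l) = -(6 - l)/4 = -3/2 + l/4)
-86*(-36) + I(6) = -86*(-36) + (-3/2 + (¼)*6) = 3096 + (-3/2 + 3/2) = 3096 + 0 = 3096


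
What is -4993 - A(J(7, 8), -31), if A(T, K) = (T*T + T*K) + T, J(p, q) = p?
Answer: -4832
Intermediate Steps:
A(T, K) = T + T² + K*T (A(T, K) = (T² + K*T) + T = T + T² + K*T)
-4993 - A(J(7, 8), -31) = -4993 - 7*(1 - 31 + 7) = -4993 - 7*(-23) = -4993 - 1*(-161) = -4993 + 161 = -4832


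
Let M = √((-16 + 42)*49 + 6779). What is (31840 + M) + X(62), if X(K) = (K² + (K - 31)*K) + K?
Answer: 37668 + √8053 ≈ 37758.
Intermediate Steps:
X(K) = K + K² + K*(-31 + K) (X(K) = (K² + (-31 + K)*K) + K = (K² + K*(-31 + K)) + K = K + K² + K*(-31 + K))
M = √8053 (M = √(26*49 + 6779) = √(1274 + 6779) = √8053 ≈ 89.739)
(31840 + M) + X(62) = (31840 + √8053) + 2*62*(-15 + 62) = (31840 + √8053) + 2*62*47 = (31840 + √8053) + 5828 = 37668 + √8053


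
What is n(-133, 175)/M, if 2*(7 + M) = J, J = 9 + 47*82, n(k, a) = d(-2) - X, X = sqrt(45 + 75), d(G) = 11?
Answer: 22/3849 - 4*sqrt(30)/3849 ≈ 2.3668e-5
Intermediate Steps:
X = 2*sqrt(30) (X = sqrt(120) = 2*sqrt(30) ≈ 10.954)
n(k, a) = 11 - 2*sqrt(30)
J = 3863 (J = 9 + 3854 = 3863)
M = 3849/2 (M = -7 + (1/2)*3863 = -7 + 3863/2 = 3849/2 ≈ 1924.5)
n(-133, 175)/M = (11 - 2*sqrt(30))/(3849/2) = (11 - 2*sqrt(30))*(2/3849) = 22/3849 - 4*sqrt(30)/3849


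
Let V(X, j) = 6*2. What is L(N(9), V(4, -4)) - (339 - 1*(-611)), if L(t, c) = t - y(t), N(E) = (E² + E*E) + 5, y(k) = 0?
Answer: -783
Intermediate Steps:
N(E) = 5 + 2*E² (N(E) = (E² + E²) + 5 = 2*E² + 5 = 5 + 2*E²)
V(X, j) = 12
L(t, c) = t (L(t, c) = t - 1*0 = t + 0 = t)
L(N(9), V(4, -4)) - (339 - 1*(-611)) = (5 + 2*9²) - (339 - 1*(-611)) = (5 + 2*81) - (339 + 611) = (5 + 162) - 1*950 = 167 - 950 = -783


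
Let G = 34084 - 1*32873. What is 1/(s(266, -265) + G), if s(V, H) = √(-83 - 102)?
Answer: 1211/1466706 - I*√185/1466706 ≈ 0.00082566 - 9.2735e-6*I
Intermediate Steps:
G = 1211 (G = 34084 - 32873 = 1211)
s(V, H) = I*√185 (s(V, H) = √(-185) = I*√185)
1/(s(266, -265) + G) = 1/(I*√185 + 1211) = 1/(1211 + I*√185)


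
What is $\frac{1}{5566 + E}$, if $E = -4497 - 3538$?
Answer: $- \frac{1}{2469} \approx -0.00040502$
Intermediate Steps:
$E = -8035$
$\frac{1}{5566 + E} = \frac{1}{5566 - 8035} = \frac{1}{-2469} = - \frac{1}{2469}$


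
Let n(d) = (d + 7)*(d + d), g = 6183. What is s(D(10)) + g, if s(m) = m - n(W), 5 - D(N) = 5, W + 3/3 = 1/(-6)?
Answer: 111539/18 ≈ 6196.6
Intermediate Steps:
W = -7/6 (W = -1 + 1/(-6) = -1 - ⅙ = -7/6 ≈ -1.1667)
D(N) = 0 (D(N) = 5 - 1*5 = 5 - 5 = 0)
n(d) = 2*d*(7 + d) (n(d) = (7 + d)*(2*d) = 2*d*(7 + d))
s(m) = 245/18 + m (s(m) = m - 2*(-7)*(7 - 7/6)/6 = m - 2*(-7)*35/(6*6) = m - 1*(-245/18) = m + 245/18 = 245/18 + m)
s(D(10)) + g = (245/18 + 0) + 6183 = 245/18 + 6183 = 111539/18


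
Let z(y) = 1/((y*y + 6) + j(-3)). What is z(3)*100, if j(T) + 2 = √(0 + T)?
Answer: 325/43 - 25*I*√3/43 ≈ 7.5581 - 1.007*I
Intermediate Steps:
j(T) = -2 + √T (j(T) = -2 + √(0 + T) = -2 + √T)
z(y) = 1/(4 + y² + I*√3) (z(y) = 1/((y*y + 6) + (-2 + √(-3))) = 1/((y² + 6) + (-2 + I*√3)) = 1/((6 + y²) + (-2 + I*√3)) = 1/(4 + y² + I*√3))
z(3)*100 = 100/(4 + 3² + I*√3) = 100/(4 + 9 + I*√3) = 100/(13 + I*√3)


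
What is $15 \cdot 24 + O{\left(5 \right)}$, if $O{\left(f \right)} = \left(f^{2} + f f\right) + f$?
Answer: $415$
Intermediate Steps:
$O{\left(f \right)} = f + 2 f^{2}$ ($O{\left(f \right)} = \left(f^{2} + f^{2}\right) + f = 2 f^{2} + f = f + 2 f^{2}$)
$15 \cdot 24 + O{\left(5 \right)} = 15 \cdot 24 + 5 \left(1 + 2 \cdot 5\right) = 360 + 5 \left(1 + 10\right) = 360 + 5 \cdot 11 = 360 + 55 = 415$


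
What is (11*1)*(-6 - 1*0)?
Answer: -66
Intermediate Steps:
(11*1)*(-6 - 1*0) = 11*(-6 + 0) = 11*(-6) = -66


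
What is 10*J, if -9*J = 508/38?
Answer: -2540/171 ≈ -14.854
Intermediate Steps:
J = -254/171 (J = -508/(9*38) = -⅑*254/19 = -254/171 ≈ -1.4854)
10*J = 10*(-254/171) = -2540/171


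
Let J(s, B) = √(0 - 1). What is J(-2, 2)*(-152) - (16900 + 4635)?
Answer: -21535 - 152*I ≈ -21535.0 - 152.0*I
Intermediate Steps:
J(s, B) = I (J(s, B) = √(-1) = I)
J(-2, 2)*(-152) - (16900 + 4635) = I*(-152) - (16900 + 4635) = -152*I - 1*21535 = -152*I - 21535 = -21535 - 152*I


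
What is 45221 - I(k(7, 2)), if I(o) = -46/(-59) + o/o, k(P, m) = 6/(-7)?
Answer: 2667934/59 ≈ 45219.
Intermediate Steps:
k(P, m) = -6/7 (k(P, m) = 6*(-⅐) = -6/7)
I(o) = 105/59 (I(o) = -46*(-1/59) + 1 = 46/59 + 1 = 105/59)
45221 - I(k(7, 2)) = 45221 - 1*105/59 = 45221 - 105/59 = 2667934/59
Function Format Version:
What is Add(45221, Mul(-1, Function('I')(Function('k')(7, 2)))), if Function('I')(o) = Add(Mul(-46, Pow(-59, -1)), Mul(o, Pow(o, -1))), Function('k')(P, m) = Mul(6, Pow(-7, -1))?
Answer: Rational(2667934, 59) ≈ 45219.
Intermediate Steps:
Function('k')(P, m) = Rational(-6, 7) (Function('k')(P, m) = Mul(6, Rational(-1, 7)) = Rational(-6, 7))
Function('I')(o) = Rational(105, 59) (Function('I')(o) = Add(Mul(-46, Rational(-1, 59)), 1) = Add(Rational(46, 59), 1) = Rational(105, 59))
Add(45221, Mul(-1, Function('I')(Function('k')(7, 2)))) = Add(45221, Mul(-1, Rational(105, 59))) = Add(45221, Rational(-105, 59)) = Rational(2667934, 59)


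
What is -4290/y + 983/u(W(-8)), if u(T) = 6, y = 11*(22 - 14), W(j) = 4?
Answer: 1381/12 ≈ 115.08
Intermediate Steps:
y = 88 (y = 11*8 = 88)
-4290/y + 983/u(W(-8)) = -4290/88 + 983/6 = -4290*1/88 + 983*(1/6) = -195/4 + 983/6 = 1381/12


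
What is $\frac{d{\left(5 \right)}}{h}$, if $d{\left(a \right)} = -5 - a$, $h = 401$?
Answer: $- \frac{10}{401} \approx -0.024938$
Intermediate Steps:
$\frac{d{\left(5 \right)}}{h} = \frac{-5 - 5}{401} = \left(-5 - 5\right) \frac{1}{401} = \left(-10\right) \frac{1}{401} = - \frac{10}{401}$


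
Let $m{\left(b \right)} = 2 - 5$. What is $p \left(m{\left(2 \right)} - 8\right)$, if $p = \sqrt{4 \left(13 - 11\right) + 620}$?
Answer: $- 22 \sqrt{157} \approx -275.66$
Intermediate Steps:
$m{\left(b \right)} = -3$ ($m{\left(b \right)} = 2 - 5 = -3$)
$p = 2 \sqrt{157}$ ($p = \sqrt{4 \cdot 2 + 620} = \sqrt{8 + 620} = \sqrt{628} = 2 \sqrt{157} \approx 25.06$)
$p \left(m{\left(2 \right)} - 8\right) = 2 \sqrt{157} \left(-3 - 8\right) = 2 \sqrt{157} \left(-11\right) = - 22 \sqrt{157}$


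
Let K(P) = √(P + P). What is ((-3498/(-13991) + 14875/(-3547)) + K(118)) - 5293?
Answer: -262866534280/49626077 + 2*√59 ≈ -5281.6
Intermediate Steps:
K(P) = √2*√P (K(P) = √(2*P) = √2*√P)
((-3498/(-13991) + 14875/(-3547)) + K(118)) - 5293 = ((-3498/(-13991) + 14875/(-3547)) + √2*√118) - 5293 = ((-3498*(-1/13991) + 14875*(-1/3547)) + 2*√59) - 5293 = ((3498/13991 - 14875/3547) + 2*√59) - 5293 = (-195708719/49626077 + 2*√59) - 5293 = -262866534280/49626077 + 2*√59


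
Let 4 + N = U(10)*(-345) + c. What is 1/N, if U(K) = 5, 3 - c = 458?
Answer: -1/2184 ≈ -0.00045788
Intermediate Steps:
c = -455 (c = 3 - 1*458 = 3 - 458 = -455)
N = -2184 (N = -4 + (5*(-345) - 455) = -4 + (-1725 - 455) = -4 - 2180 = -2184)
1/N = 1/(-2184) = -1/2184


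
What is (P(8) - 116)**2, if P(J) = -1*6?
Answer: 14884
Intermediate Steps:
P(J) = -6
(P(8) - 116)**2 = (-6 - 116)**2 = (-122)**2 = 14884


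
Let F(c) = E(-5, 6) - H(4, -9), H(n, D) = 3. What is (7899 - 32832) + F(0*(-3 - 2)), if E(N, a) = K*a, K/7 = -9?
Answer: -25314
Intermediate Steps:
K = -63 (K = 7*(-9) = -63)
E(N, a) = -63*a
F(c) = -381 (F(c) = -63*6 - 1*3 = -378 - 3 = -381)
(7899 - 32832) + F(0*(-3 - 2)) = (7899 - 32832) - 381 = -24933 - 381 = -25314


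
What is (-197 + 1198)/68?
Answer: 1001/68 ≈ 14.721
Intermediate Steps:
(-197 + 1198)/68 = 1001*(1/68) = 1001/68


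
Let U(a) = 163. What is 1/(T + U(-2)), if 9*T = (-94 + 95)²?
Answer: 9/1468 ≈ 0.0061308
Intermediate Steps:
T = ⅑ (T = (-94 + 95)²/9 = (⅑)*1² = (⅑)*1 = ⅑ ≈ 0.11111)
1/(T + U(-2)) = 1/(⅑ + 163) = 1/(1468/9) = 9/1468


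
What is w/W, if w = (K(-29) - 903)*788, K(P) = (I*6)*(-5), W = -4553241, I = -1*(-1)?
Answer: 245068/1517747 ≈ 0.16147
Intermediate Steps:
I = 1
K(P) = -30 (K(P) = (1*6)*(-5) = 6*(-5) = -30)
w = -735204 (w = (-30 - 903)*788 = -933*788 = -735204)
w/W = -735204/(-4553241) = -735204*(-1/4553241) = 245068/1517747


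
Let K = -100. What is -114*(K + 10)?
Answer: 10260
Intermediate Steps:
-114*(K + 10) = -114*(-100 + 10) = -114*(-90) = 10260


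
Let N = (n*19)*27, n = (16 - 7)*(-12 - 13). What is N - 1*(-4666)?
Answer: -110759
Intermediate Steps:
n = -225 (n = 9*(-25) = -225)
N = -115425 (N = -225*19*27 = -4275*27 = -115425)
N - 1*(-4666) = -115425 - 1*(-4666) = -115425 + 4666 = -110759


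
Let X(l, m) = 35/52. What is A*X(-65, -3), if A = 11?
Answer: 385/52 ≈ 7.4038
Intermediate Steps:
X(l, m) = 35/52 (X(l, m) = 35*(1/52) = 35/52)
A*X(-65, -3) = 11*(35/52) = 385/52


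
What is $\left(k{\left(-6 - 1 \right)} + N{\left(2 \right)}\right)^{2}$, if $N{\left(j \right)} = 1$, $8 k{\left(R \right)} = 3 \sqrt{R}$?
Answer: $\frac{1}{64} + \frac{3 i \sqrt{7}}{4} \approx 0.015625 + 1.9843 i$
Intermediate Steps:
$k{\left(R \right)} = \frac{3 \sqrt{R}}{8}$
$\left(k{\left(-6 - 1 \right)} + N{\left(2 \right)}\right)^{2} = \left(\frac{3 \sqrt{-6 - 1}}{8} + 1\right)^{2} = \left(\frac{3 \sqrt{-7}}{8} + 1\right)^{2} = \left(\frac{3 i \sqrt{7}}{8} + 1\right)^{2} = \left(1 + \frac{3 i \sqrt{7}}{8}\right)^{2}$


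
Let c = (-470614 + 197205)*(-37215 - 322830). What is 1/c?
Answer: 1/98439543405 ≈ 1.0159e-11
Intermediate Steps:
c = 98439543405 (c = -273409*(-360045) = 98439543405)
1/c = 1/98439543405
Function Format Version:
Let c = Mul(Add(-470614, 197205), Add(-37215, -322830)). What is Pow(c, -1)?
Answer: Rational(1, 98439543405) ≈ 1.0159e-11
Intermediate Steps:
c = 98439543405 (c = Mul(-273409, -360045) = 98439543405)
Pow(c, -1) = Pow(98439543405, -1) = Rational(1, 98439543405)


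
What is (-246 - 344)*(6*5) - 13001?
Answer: -30701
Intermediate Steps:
(-246 - 344)*(6*5) - 13001 = -590*30 - 13001 = -17700 - 13001 = -30701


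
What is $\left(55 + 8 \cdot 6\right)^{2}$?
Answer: $10609$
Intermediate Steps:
$\left(55 + 8 \cdot 6\right)^{2} = \left(55 + 48\right)^{2} = 103^{2} = 10609$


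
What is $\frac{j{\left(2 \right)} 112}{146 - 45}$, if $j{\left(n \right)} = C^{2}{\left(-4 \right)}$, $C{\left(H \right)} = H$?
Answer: $\frac{1792}{101} \approx 17.743$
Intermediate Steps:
$j{\left(n \right)} = 16$ ($j{\left(n \right)} = \left(-4\right)^{2} = 16$)
$\frac{j{\left(2 \right)} 112}{146 - 45} = \frac{16 \cdot 112}{146 - 45} = \frac{1792}{101}$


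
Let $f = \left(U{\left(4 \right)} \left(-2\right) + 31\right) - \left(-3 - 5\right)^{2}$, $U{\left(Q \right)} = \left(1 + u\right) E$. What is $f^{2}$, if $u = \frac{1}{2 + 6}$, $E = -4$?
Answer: $576$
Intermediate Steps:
$u = \frac{1}{8} \approx 0.125$
$U{\left(Q \right)} = - \frac{9}{2}$ ($U{\left(Q \right)} = \left(1 + \frac{1}{8}\right) \left(-4\right) = \frac{9}{8} \left(-4\right) = - \frac{9}{2}$)
$f = -24$ ($f = \left(\left(- \frac{9}{2}\right) \left(-2\right) + 31\right) - \left(-3 - 5\right)^{2} = \left(9 + 31\right) - \left(-8\right)^{2} = 40 - 64 = -24$)
$f^{2} = \left(-24\right)^{2} = 576$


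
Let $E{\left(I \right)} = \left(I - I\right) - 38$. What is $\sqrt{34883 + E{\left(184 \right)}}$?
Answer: $\sqrt{34845} \approx 186.67$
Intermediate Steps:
$E{\left(I \right)} = -38$ ($E{\left(I \right)} = 0 - 38 = -38$)
$\sqrt{34883 + E{\left(184 \right)}} = \sqrt{34883 - 38} = \sqrt{34845}$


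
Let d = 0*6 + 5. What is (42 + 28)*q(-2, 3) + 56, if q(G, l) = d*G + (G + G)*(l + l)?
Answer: -2324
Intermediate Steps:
d = 5 (d = 0 + 5 = 5)
q(G, l) = 5*G + 4*G*l (q(G, l) = 5*G + (G + G)*(l + l) = 5*G + (2*G)*(2*l) = 5*G + 4*G*l)
(42 + 28)*q(-2, 3) + 56 = (42 + 28)*(-2*(5 + 4*3)) + 56 = 70*(-2*(5 + 12)) + 56 = 70*(-2*17) + 56 = 70*(-34) + 56 = -2380 + 56 = -2324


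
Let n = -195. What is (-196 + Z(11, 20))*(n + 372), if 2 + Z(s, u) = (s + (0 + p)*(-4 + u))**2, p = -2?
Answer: 43011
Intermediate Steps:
Z(s, u) = -2 + (8 + s - 2*u)**2 (Z(s, u) = -2 + (s + (0 - 2)*(-4 + u))**2 = -2 + (s - 2*(-4 + u))**2 = -2 + (s + (8 - 2*u))**2 = -2 + (8 + s - 2*u)**2)
(-196 + Z(11, 20))*(n + 372) = (-196 + (-2 + (8 + 11 - 2*20)**2))*(-195 + 372) = (-196 + (-2 + (8 + 11 - 40)**2))*177 = (-196 + (-2 + (-21)**2))*177 = (-196 + (-2 + 441))*177 = (-196 + 439)*177 = 243*177 = 43011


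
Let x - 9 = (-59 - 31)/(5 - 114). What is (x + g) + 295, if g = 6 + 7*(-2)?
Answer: 32354/109 ≈ 296.83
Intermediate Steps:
g = -8 (g = 6 - 14 = -8)
x = 1071/109 (x = 9 + (-59 - 31)/(5 - 114) = 9 - 90/(-109) = 9 - 90*(-1/109) = 9 + 90/109 = 1071/109 ≈ 9.8257)
(x + g) + 295 = (1071/109 - 8) + 295 = 199/109 + 295 = 32354/109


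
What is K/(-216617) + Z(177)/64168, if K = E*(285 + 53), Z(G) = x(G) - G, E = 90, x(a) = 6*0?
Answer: -1990331769/13899879656 ≈ -0.14319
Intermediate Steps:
x(a) = 0
Z(G) = -G (Z(G) = 0 - G = -G)
K = 30420 (K = 90*(285 + 53) = 90*338 = 30420)
K/(-216617) + Z(177)/64168 = 30420/(-216617) - 1*177/64168 = 30420*(-1/216617) - 177*1/64168 = -30420/216617 - 177/64168 = -1990331769/13899879656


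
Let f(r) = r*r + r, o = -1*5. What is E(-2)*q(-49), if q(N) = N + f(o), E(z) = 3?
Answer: -87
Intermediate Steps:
o = -5
f(r) = r + r**2 (f(r) = r**2 + r = r + r**2)
q(N) = 20 + N (q(N) = N - 5*(1 - 5) = N - 5*(-4) = N + 20 = 20 + N)
E(-2)*q(-49) = 3*(20 - 49) = 3*(-29) = -87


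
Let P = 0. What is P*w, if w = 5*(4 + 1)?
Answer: 0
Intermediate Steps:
w = 25 (w = 5*5 = 25)
P*w = 0*25 = 0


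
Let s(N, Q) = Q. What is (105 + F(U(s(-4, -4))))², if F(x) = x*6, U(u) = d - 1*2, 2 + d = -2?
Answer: 4761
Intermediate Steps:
d = -4 (d = -2 - 2 = -4)
U(u) = -6 (U(u) = -4 - 1*2 = -4 - 2 = -6)
F(x) = 6*x
(105 + F(U(s(-4, -4))))² = (105 + 6*(-6))² = (105 - 36)² = 69² = 4761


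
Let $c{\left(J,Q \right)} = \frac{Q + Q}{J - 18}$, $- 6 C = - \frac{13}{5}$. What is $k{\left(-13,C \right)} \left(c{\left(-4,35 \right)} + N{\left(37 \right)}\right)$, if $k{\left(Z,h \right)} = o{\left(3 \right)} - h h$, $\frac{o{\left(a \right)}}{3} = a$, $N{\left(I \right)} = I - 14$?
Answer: $\frac{78589}{450} \approx 174.64$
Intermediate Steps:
$N{\left(I \right)} = -14 + I$
$C = \frac{13}{30}$ ($C = - \frac{\left(-13\right) \frac{1}{5}}{6} = \left(- \frac{1}{6}\right) \left(- \frac{13}{5}\right) = \frac{13}{30} \approx 0.43333$)
$o{\left(a \right)} = 3 a$
$k{\left(Z,h \right)} = 9 - h^{2}$ ($k{\left(Z,h \right)} = 3 \cdot 3 - h h = 9 - h^{2}$)
$c{\left(J,Q \right)} = \frac{2 Q}{-18 + J}$
$k{\left(-13,C \right)} \left(c{\left(-4,35 \right)} + N{\left(37 \right)}\right) = \left(9 - \left(\frac{13}{30}\right)^{2}\right) \left(2 \cdot 35 \frac{1}{-18 - 4} + \left(-14 + 37\right)\right) = \left(9 - \frac{169}{900}\right) \left(2 \cdot 35 \frac{1}{-22} + 23\right) = \left(9 - \frac{169}{900}\right) \left(2 \cdot 35 \left(- \frac{1}{22}\right) + 23\right) = \frac{7931 \left(- \frac{35}{11} + 23\right)}{900} = \frac{7931}{900} \cdot \frac{218}{11} = \frac{78589}{450}$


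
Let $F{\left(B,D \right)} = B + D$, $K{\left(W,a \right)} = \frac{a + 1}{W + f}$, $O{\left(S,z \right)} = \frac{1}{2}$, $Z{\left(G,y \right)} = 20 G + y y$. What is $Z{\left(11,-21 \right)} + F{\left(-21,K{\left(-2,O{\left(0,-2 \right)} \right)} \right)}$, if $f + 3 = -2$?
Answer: $\frac{8957}{14} \approx 639.79$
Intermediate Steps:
$f = -5$ ($f = -3 - 2 = -5$)
$Z{\left(G,y \right)} = y^{2} + 20 G$ ($Z{\left(G,y \right)} = 20 G + y^{2} = y^{2} + 20 G$)
$O{\left(S,z \right)} = \frac{1}{2}$
$K{\left(W,a \right)} = \frac{1 + a}{-5 + W}$ ($K{\left(W,a \right)} = \frac{a + 1}{W - 5} = \frac{1 + a}{-5 + W}$)
$Z{\left(11,-21 \right)} + F{\left(-21,K{\left(-2,O{\left(0,-2 \right)} \right)} \right)} = \left(\left(-21\right)^{2} + 20 \cdot 11\right) - \left(21 - \frac{1 + \frac{1}{2}}{-5 - 2}\right) = \left(441 + 220\right) - \left(21 - \frac{1}{-7} \cdot \frac{3}{2}\right) = 661 - \frac{297}{14} = \frac{8957}{14}$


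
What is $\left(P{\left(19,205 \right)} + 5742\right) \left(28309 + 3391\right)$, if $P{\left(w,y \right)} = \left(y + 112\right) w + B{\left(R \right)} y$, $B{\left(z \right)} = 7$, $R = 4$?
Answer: $418440000$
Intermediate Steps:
$P{\left(w,y \right)} = 7 y + w \left(112 + y\right)$ ($P{\left(w,y \right)} = \left(y + 112\right) w + 7 y = \left(112 + y\right) w + 7 y = w \left(112 + y\right) + 7 y = 7 y + w \left(112 + y\right)$)
$\left(P{\left(19,205 \right)} + 5742\right) \left(28309 + 3391\right) = \left(\left(7 \cdot 205 + 112 \cdot 19 + 19 \cdot 205\right) + 5742\right) \left(28309 + 3391\right) = \left(\left(1435 + 2128 + 3895\right) + 5742\right) 31700 = \left(7458 + 5742\right) 31700 = 13200 \cdot 31700 = 418440000$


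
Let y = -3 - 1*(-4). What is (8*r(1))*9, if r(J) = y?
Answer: 72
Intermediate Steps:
y = 1 (y = -3 + 4 = 1)
r(J) = 1
(8*r(1))*9 = (8*1)*9 = 8*9 = 72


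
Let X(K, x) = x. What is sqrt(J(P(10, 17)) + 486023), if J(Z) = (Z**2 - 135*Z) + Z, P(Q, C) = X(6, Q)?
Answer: sqrt(484783) ≈ 696.26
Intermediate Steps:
P(Q, C) = Q
J(Z) = Z**2 - 134*Z
sqrt(J(P(10, 17)) + 486023) = sqrt(10*(-134 + 10) + 486023) = sqrt(10*(-124) + 486023) = sqrt(-1240 + 486023) = sqrt(484783)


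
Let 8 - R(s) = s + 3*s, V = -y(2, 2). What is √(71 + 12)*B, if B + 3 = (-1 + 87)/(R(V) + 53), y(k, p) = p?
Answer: -121*√83/69 ≈ -15.976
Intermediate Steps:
V = -2 (V = -1*2 = -2)
R(s) = 8 - 4*s (R(s) = 8 - (s + 3*s) = 8 - 4*s)
B = -121/69 (B = -3 + (-1 + 87)/((8 - 4*(-2)) + 53) = -3 + 86/((8 + 8) + 53) = -3 + 86/(16 + 53) = -3 + 86/69 = -121/69 ≈ -1.7536)
√(71 + 12)*B = √(71 + 12)*(-121/69) = √83*(-121/69) = -121*√83/69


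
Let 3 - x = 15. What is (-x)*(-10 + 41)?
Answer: 372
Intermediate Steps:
x = -12 (x = 3 - 1*15 = 3 - 15 = -12)
(-x)*(-10 + 41) = (-1*(-12))*(-10 + 41) = 12*31 = 372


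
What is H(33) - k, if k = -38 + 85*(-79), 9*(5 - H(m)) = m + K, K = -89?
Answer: 60878/9 ≈ 6764.2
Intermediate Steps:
H(m) = 134/9 - m/9 (H(m) = 5 - (m - 89)/9 = 5 - (-89 + m)/9 = 5 + (89/9 - m/9) = 134/9 - m/9)
k = -6753 (k = -38 - 6715 = -6753)
H(33) - k = (134/9 - ⅑*33) - 1*(-6753) = (134/9 - 11/3) + 6753 = 101/9 + 6753 = 60878/9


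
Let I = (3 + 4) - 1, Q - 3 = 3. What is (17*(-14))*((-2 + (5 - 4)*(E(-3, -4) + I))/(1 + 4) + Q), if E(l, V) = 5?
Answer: -9282/5 ≈ -1856.4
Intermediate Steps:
Q = 6 (Q = 3 + 3 = 6)
I = 6 (I = 7 - 1 = 6)
(17*(-14))*((-2 + (5 - 4)*(E(-3, -4) + I))/(1 + 4) + Q) = (17*(-14))*((-2 + (5 - 4)*(5 + 6))/(1 + 4) + 6) = -238*((-2 + 1*11)/5 + 6) = -238*((-2 + 11)*(1/5) + 6) = -238*(9*(1/5) + 6) = -238*(9/5 + 6) = -238*39/5 = -9282/5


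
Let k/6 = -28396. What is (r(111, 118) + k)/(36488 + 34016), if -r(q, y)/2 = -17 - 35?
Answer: -21284/8813 ≈ -2.4151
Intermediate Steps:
r(q, y) = 104 (r(q, y) = -2*(-17 - 35) = -2*(-52) = 104)
k = -170376 (k = 6*(-28396) = -170376)
(r(111, 118) + k)/(36488 + 34016) = (104 - 170376)/(36488 + 34016) = -170272/70504 = -170272*1/70504 = -21284/8813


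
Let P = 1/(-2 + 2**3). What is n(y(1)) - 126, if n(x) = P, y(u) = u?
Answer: -755/6 ≈ -125.83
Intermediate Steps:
P = 1/6 (P = 1/(-2 + 8) = 1/6 ≈ 0.16667)
n(x) = 1/6
n(y(1)) - 126 = 1/6 - 126 = -755/6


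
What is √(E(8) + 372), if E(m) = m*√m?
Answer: 2*√(93 + 4*√2) ≈ 19.865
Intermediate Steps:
E(m) = m^(3/2)
√(E(8) + 372) = √(8^(3/2) + 372) = √(16*√2 + 372) = √(372 + 16*√2)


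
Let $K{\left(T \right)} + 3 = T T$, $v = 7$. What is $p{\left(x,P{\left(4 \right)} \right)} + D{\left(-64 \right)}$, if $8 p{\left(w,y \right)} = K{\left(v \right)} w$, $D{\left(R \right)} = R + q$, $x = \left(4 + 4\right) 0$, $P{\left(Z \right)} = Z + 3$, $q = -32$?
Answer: $-96$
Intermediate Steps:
$P{\left(Z \right)} = 3 + Z$
$x = 0$ ($x = 8 \cdot 0 = 0$)
$K{\left(T \right)} = -3 + T^{2}$ ($K{\left(T \right)} = -3 + T T = -3 + T^{2}$)
$D{\left(R \right)} = -32 + R$ ($D{\left(R \right)} = R - 32 = -32 + R$)
$p{\left(w,y \right)} = \frac{23 w}{4}$ ($p{\left(w,y \right)} = \frac{\left(-3 + 7^{2}\right) w}{8} = \frac{\left(-3 + 49\right) w}{8} = \frac{46 w}{8} = \frac{23 w}{4}$)
$p{\left(x,P{\left(4 \right)} \right)} + D{\left(-64 \right)} = \frac{23}{4} \cdot 0 - 96 = 0 - 96 = -96$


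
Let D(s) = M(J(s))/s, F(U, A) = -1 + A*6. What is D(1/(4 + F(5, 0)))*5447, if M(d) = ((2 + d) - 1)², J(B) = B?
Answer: 87152/3 ≈ 29051.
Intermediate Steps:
M(d) = (1 + d)²
F(U, A) = -1 + 6*A
D(s) = (1 + s)²/s
D(1/(4 + F(5, 0)))*5447 = ((1 + 1/(4 + (-1 + 6*0)))²/(1/(4 + (-1 + 6*0))))*5447 = ((1 + 1/(4 + (-1 + 0)))²/(1/(4 + (-1 + 0))))*5447 = ((1 + 1/(4 - 1))²/(1/(4 - 1)))*5447 = ((1 + 1/3)²/(1/3))*5447 = ((1 + ⅓)²/(⅓))*5447 = (3*(4/3)²)*5447 = (3*(16/9))*5447 = (16/3)*5447 = 87152/3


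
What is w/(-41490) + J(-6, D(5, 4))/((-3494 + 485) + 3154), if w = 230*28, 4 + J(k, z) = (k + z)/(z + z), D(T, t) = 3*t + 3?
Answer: -1087313/6016050 ≈ -0.18074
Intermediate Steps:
D(T, t) = 3 + 3*t
J(k, z) = -4 + (k + z)/(2*z) (J(k, z) = -4 + (k + z)/(z + z) = -4 + (k + z)/((2*z)) = -4 + (k + z)*(1/(2*z)) = -4 + (k + z)/(2*z))
w = 6440
w/(-41490) + J(-6, D(5, 4))/((-3494 + 485) + 3154) = 6440/(-41490) + ((-6 - 7*(3 + 3*4))/(2*(3 + 3*4)))/((-3494 + 485) + 3154) = 6440*(-1/41490) + ((-6 - 7*(3 + 12))/(2*(3 + 12)))/(-3009 + 3154) = -644/4149 + ((½)*(-6 - 7*15)/15)/145 = -644/4149 + ((½)*(1/15)*(-6 - 105))*(1/145) = -644/4149 + ((½)*(1/15)*(-111))*(1/145) = -644/4149 - 37/10*1/145 = -644/4149 - 37/1450 = -1087313/6016050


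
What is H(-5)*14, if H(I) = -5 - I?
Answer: 0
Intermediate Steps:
H(-5)*14 = (-5 - 1*(-5))*14 = (-5 + 5)*14 = 0*14 = 0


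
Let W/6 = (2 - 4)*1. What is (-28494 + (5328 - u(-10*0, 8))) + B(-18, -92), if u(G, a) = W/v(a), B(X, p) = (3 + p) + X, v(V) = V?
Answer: -46543/2 ≈ -23272.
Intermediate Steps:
W = -12 (W = 6*((2 - 4)*1) = 6*(-2*1) = 6*(-2) = -12)
B(X, p) = 3 + X + p
u(G, a) = -12/a
(-28494 + (5328 - u(-10*0, 8))) + B(-18, -92) = (-28494 + (5328 - (-12)/8)) + (3 - 18 - 92) = (-28494 + (5328 - (-12)/8)) - 107 = (-28494 + (5328 - 1*(-3/2))) - 107 = (-28494 + (5328 + 3/2)) - 107 = (-28494 + 10659/2) - 107 = -46329/2 - 107 = -46543/2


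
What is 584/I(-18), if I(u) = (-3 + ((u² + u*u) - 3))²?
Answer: 146/103041 ≈ 0.0014169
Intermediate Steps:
I(u) = (-6 + 2*u²)² (I(u) = (-3 + ((u² + u²) - 3))² = (-3 + (2*u² - 3))² = (-3 + (-3 + 2*u²))² = (-6 + 2*u²)²)
584/I(-18) = 584/((4*(-3 + (-18)²)²)) = 584/((4*(-3 + 324)²)) = 584/((4*321²)) = 584/((4*103041)) = 584/412164 = 584*(1/412164) = 146/103041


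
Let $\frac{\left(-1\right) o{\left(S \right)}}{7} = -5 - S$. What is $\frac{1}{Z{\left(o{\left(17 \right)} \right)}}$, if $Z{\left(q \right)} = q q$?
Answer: $\frac{1}{23716} \approx 4.2166 \cdot 10^{-5}$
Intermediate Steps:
$o{\left(S \right)} = 35 + 7 S$ ($o{\left(S \right)} = - 7 \left(-5 - S\right) = 35 + 7 S$)
$Z{\left(q \right)} = q^{2}$
$\frac{1}{Z{\left(o{\left(17 \right)} \right)}} = \frac{1}{\left(35 + 7 \cdot 17\right)^{2}} = \frac{1}{\left(35 + 119\right)^{2}} = \frac{1}{154^{2}} = \frac{1}{23716}$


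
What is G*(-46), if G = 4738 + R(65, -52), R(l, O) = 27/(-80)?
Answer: -8717299/40 ≈ -2.1793e+5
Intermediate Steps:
R(l, O) = -27/80 (R(l, O) = 27*(-1/80) = -27/80)
G = 379013/80 (G = 4738 - 27/80 = 379013/80 ≈ 4737.7)
G*(-46) = (379013/80)*(-46) = -8717299/40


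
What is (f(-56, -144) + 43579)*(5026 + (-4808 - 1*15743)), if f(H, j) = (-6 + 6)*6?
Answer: -676563975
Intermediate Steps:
f(H, j) = 0 (f(H, j) = 0*6 = 0)
(f(-56, -144) + 43579)*(5026 + (-4808 - 1*15743)) = (0 + 43579)*(5026 + (-4808 - 1*15743)) = 43579*(5026 + (-4808 - 15743)) = 43579*(5026 - 20551) = 43579*(-15525) = -676563975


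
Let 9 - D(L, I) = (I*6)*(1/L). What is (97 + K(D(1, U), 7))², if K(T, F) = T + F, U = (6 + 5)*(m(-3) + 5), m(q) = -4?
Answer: 2209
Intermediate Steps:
U = 11 (U = (6 + 5)*(-4 + 5) = 11*1 = 11)
D(L, I) = 9 - 6*I/L (D(L, I) = 9 - I*6*1/L = 9 - 6*I/L)
K(T, F) = F + T
(97 + K(D(1, U), 7))² = (97 + (7 + (9 - 6*11/1)))² = (97 + (7 + (9 - 6*11*1)))² = (97 + (7 + (9 - 66)))² = (97 + (7 - 57))² = (97 - 50)² = 47² = 2209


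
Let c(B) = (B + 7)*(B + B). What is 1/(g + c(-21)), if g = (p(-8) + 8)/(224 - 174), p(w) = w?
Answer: 1/588 ≈ 0.0017007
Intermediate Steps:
c(B) = 2*B*(7 + B) (c(B) = (7 + B)*(2*B) = 2*B*(7 + B))
g = 0 (g = (-8 + 8)/(224 - 174) = 0/50 = 0*(1/50) = 0)
1/(g + c(-21)) = 1/(0 + 2*(-21)*(7 - 21)) = 1/(0 + 2*(-21)*(-14)) = 1/(0 + 588) = 1/588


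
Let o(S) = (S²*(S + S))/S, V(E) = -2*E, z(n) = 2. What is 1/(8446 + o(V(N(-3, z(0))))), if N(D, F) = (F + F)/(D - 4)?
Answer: 49/413982 ≈ 0.00011836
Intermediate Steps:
N(D, F) = 2*F/(-4 + D) (N(D, F) = (2*F)/(-4 + D) = 2*F/(-4 + D))
o(S) = 2*S² (o(S) = (S²*(2*S))/S = (2*S³)/S = 2*S²)
1/(8446 + o(V(N(-3, z(0))))) = 1/(8446 + 2*(-4*2/(-4 - 3))²) = 1/(8446 + 2*(-4*2/(-7))²) = 1/(8446 + 2*(-4*2*(-1)/7)²) = 1/(8446 + 2*(-2*(-4/7))²) = 1/(8446 + 2*(8/7)²) = 1/(8446 + 2*(64/49)) = 1/(8446 + 128/49) = 1/(413982/49) = 49/413982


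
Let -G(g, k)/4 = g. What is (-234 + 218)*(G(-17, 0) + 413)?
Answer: -7696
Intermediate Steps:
G(g, k) = -4*g
(-234 + 218)*(G(-17, 0) + 413) = (-234 + 218)*(-4*(-17) + 413) = -16*(68 + 413) = -16*481 = -7696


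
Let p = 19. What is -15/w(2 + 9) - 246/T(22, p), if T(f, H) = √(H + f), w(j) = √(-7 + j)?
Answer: -15/2 - 6*√41 ≈ -45.919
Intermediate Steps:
-15/w(2 + 9) - 246/T(22, p) = -15/√(-7 + (2 + 9)) - 246/√(19 + 22) = -15/√(-7 + 11) - 246*√41/41 = -15/(√4) - 6*√41 = -15/2 - 6*√41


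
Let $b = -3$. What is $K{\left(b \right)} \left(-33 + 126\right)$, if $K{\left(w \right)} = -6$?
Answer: $-558$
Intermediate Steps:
$K{\left(b \right)} \left(-33 + 126\right) = - 6 \left(-33 + 126\right) = \left(-6\right) 93 = -558$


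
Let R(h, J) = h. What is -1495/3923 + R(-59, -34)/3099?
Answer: -4864462/12157377 ≈ -0.40012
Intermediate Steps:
-1495/3923 + R(-59, -34)/3099 = -1495/3923 - 59/3099 = -4864462/12157377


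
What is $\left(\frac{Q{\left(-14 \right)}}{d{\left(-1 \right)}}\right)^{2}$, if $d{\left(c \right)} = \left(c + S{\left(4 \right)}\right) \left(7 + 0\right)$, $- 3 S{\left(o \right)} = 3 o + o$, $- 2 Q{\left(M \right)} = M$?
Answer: $\frac{9}{361} \approx 0.024931$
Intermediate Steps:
$Q{\left(M \right)} = - \frac{M}{2}$
$S{\left(o \right)} = - \frac{4 o}{3}$ ($S{\left(o \right)} = - \frac{3 o + o}{3} = - \frac{4 o}{3}$)
$d{\left(c \right)} = - \frac{112}{3} + 7 c$ ($d{\left(c \right)} = \left(c - \frac{16}{3}\right) \left(7 + 0\right) = \left(c - \frac{16}{3}\right) 7 = \left(- \frac{16}{3} + c\right) 7 = - \frac{112}{3} + 7 c$)
$\left(\frac{Q{\left(-14 \right)}}{d{\left(-1 \right)}}\right)^{2} = \left(\frac{\left(- \frac{1}{2}\right) \left(-14\right)}{- \frac{112}{3} + 7 \left(-1\right)}\right)^{2} = \left(\frac{7}{- \frac{112}{3} - 7}\right)^{2} = \left(\frac{7}{- \frac{133}{3}}\right)^{2} = \left(7 \left(- \frac{3}{133}\right)\right)^{2} = \left(- \frac{3}{19}\right)^{2} = \frac{9}{361}$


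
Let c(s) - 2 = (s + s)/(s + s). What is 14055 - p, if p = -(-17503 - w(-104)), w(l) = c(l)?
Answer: -3451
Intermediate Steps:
c(s) = 3 (c(s) = 2 + (s + s)/(s + s) = 2 + (2*s)/((2*s)) = 2 + (2*s)*(1/(2*s)) = 2 + 1 = 3)
w(l) = 3
p = 17506 (p = -(-17503 - 1*3) = -(-17503 - 3) = -1*(-17506) = 17506)
14055 - p = 14055 - 1*17506 = 14055 - 17506 = -3451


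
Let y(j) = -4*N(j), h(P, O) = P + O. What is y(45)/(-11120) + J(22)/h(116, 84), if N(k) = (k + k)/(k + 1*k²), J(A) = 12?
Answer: 19187/319700 ≈ 0.060016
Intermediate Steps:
h(P, O) = O + P
N(k) = 2*k/(k + k²) (N(k) = (2*k)/(k + k²) = 2*k/(k + k²))
y(j) = -8/(1 + j)
y(45)/(-11120) + J(22)/h(116, 84) = -8/(1 + 45)/(-11120) + 12/(84 + 116) = -8/46*(-1/11120) + 12/200 = -8*1/46*(-1/11120) + 12*(1/200) = -4/23*(-1/11120) + 3/50 = 1/63940 + 3/50 = 19187/319700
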